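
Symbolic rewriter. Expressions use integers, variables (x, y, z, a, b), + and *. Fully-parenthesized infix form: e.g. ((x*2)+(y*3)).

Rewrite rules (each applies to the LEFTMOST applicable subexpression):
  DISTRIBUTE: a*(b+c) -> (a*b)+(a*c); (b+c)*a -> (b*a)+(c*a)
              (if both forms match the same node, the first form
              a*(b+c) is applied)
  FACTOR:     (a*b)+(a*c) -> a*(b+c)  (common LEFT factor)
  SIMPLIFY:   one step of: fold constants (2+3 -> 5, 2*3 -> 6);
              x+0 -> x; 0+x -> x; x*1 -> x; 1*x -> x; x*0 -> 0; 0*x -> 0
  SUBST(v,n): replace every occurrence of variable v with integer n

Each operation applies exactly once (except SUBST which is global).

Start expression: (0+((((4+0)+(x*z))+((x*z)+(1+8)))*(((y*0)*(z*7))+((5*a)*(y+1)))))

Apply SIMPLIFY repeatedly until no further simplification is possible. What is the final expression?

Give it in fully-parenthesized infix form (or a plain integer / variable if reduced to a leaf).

Answer: (((4+(x*z))+((x*z)+9))*((5*a)*(y+1)))

Derivation:
Start: (0+((((4+0)+(x*z))+((x*z)+(1+8)))*(((y*0)*(z*7))+((5*a)*(y+1)))))
Step 1: at root: (0+((((4+0)+(x*z))+((x*z)+(1+8)))*(((y*0)*(z*7))+((5*a)*(y+1))))) -> ((((4+0)+(x*z))+((x*z)+(1+8)))*(((y*0)*(z*7))+((5*a)*(y+1)))); overall: (0+((((4+0)+(x*z))+((x*z)+(1+8)))*(((y*0)*(z*7))+((5*a)*(y+1))))) -> ((((4+0)+(x*z))+((x*z)+(1+8)))*(((y*0)*(z*7))+((5*a)*(y+1))))
Step 2: at LLL: (4+0) -> 4; overall: ((((4+0)+(x*z))+((x*z)+(1+8)))*(((y*0)*(z*7))+((5*a)*(y+1)))) -> (((4+(x*z))+((x*z)+(1+8)))*(((y*0)*(z*7))+((5*a)*(y+1))))
Step 3: at LRR: (1+8) -> 9; overall: (((4+(x*z))+((x*z)+(1+8)))*(((y*0)*(z*7))+((5*a)*(y+1)))) -> (((4+(x*z))+((x*z)+9))*(((y*0)*(z*7))+((5*a)*(y+1))))
Step 4: at RLL: (y*0) -> 0; overall: (((4+(x*z))+((x*z)+9))*(((y*0)*(z*7))+((5*a)*(y+1)))) -> (((4+(x*z))+((x*z)+9))*((0*(z*7))+((5*a)*(y+1))))
Step 5: at RL: (0*(z*7)) -> 0; overall: (((4+(x*z))+((x*z)+9))*((0*(z*7))+((5*a)*(y+1)))) -> (((4+(x*z))+((x*z)+9))*(0+((5*a)*(y+1))))
Step 6: at R: (0+((5*a)*(y+1))) -> ((5*a)*(y+1)); overall: (((4+(x*z))+((x*z)+9))*(0+((5*a)*(y+1)))) -> (((4+(x*z))+((x*z)+9))*((5*a)*(y+1)))
Fixed point: (((4+(x*z))+((x*z)+9))*((5*a)*(y+1)))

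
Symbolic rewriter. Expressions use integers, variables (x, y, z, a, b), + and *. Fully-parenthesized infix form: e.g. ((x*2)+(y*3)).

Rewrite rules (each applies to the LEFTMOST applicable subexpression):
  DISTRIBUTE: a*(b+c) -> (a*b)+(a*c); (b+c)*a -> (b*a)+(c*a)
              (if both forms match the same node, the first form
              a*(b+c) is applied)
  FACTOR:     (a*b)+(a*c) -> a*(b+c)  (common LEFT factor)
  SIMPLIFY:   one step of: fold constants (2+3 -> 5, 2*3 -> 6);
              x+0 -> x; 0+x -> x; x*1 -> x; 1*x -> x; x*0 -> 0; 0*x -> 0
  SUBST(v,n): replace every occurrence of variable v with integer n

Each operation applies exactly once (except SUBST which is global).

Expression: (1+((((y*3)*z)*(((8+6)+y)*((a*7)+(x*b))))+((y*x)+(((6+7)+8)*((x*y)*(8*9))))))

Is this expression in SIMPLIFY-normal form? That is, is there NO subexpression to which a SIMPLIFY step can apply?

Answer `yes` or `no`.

Expression: (1+((((y*3)*z)*(((8+6)+y)*((a*7)+(x*b))))+((y*x)+(((6+7)+8)*((x*y)*(8*9))))))
Scanning for simplifiable subexpressions (pre-order)...
  at root: (1+((((y*3)*z)*(((8+6)+y)*((a*7)+(x*b))))+((y*x)+(((6+7)+8)*((x*y)*(8*9)))))) (not simplifiable)
  at R: ((((y*3)*z)*(((8+6)+y)*((a*7)+(x*b))))+((y*x)+(((6+7)+8)*((x*y)*(8*9))))) (not simplifiable)
  at RL: (((y*3)*z)*(((8+6)+y)*((a*7)+(x*b)))) (not simplifiable)
  at RLL: ((y*3)*z) (not simplifiable)
  at RLLL: (y*3) (not simplifiable)
  at RLR: (((8+6)+y)*((a*7)+(x*b))) (not simplifiable)
  at RLRL: ((8+6)+y) (not simplifiable)
  at RLRLL: (8+6) (SIMPLIFIABLE)
  at RLRR: ((a*7)+(x*b)) (not simplifiable)
  at RLRRL: (a*7) (not simplifiable)
  at RLRRR: (x*b) (not simplifiable)
  at RR: ((y*x)+(((6+7)+8)*((x*y)*(8*9)))) (not simplifiable)
  at RRL: (y*x) (not simplifiable)
  at RRR: (((6+7)+8)*((x*y)*(8*9))) (not simplifiable)
  at RRRL: ((6+7)+8) (not simplifiable)
  at RRRLL: (6+7) (SIMPLIFIABLE)
  at RRRR: ((x*y)*(8*9)) (not simplifiable)
  at RRRRL: (x*y) (not simplifiable)
  at RRRRR: (8*9) (SIMPLIFIABLE)
Found simplifiable subexpr at path RLRLL: (8+6)
One SIMPLIFY step would give: (1+((((y*3)*z)*((14+y)*((a*7)+(x*b))))+((y*x)+(((6+7)+8)*((x*y)*(8*9))))))
-> NOT in normal form.

Answer: no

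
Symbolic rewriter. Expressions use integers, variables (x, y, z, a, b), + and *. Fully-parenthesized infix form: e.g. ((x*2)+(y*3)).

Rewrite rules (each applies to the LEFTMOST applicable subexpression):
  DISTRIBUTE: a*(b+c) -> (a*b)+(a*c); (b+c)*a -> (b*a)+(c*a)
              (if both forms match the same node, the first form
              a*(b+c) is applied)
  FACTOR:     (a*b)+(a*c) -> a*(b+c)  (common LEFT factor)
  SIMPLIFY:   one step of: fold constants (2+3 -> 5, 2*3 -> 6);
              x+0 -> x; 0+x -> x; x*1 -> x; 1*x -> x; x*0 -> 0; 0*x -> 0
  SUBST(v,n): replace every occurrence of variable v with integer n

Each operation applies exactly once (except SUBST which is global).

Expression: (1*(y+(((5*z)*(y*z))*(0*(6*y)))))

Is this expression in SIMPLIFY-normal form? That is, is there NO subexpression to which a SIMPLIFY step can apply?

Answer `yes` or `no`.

Expression: (1*(y+(((5*z)*(y*z))*(0*(6*y)))))
Scanning for simplifiable subexpressions (pre-order)...
  at root: (1*(y+(((5*z)*(y*z))*(0*(6*y))))) (SIMPLIFIABLE)
  at R: (y+(((5*z)*(y*z))*(0*(6*y)))) (not simplifiable)
  at RR: (((5*z)*(y*z))*(0*(6*y))) (not simplifiable)
  at RRL: ((5*z)*(y*z)) (not simplifiable)
  at RRLL: (5*z) (not simplifiable)
  at RRLR: (y*z) (not simplifiable)
  at RRR: (0*(6*y)) (SIMPLIFIABLE)
  at RRRR: (6*y) (not simplifiable)
Found simplifiable subexpr at path root: (1*(y+(((5*z)*(y*z))*(0*(6*y)))))
One SIMPLIFY step would give: (y+(((5*z)*(y*z))*(0*(6*y))))
-> NOT in normal form.

Answer: no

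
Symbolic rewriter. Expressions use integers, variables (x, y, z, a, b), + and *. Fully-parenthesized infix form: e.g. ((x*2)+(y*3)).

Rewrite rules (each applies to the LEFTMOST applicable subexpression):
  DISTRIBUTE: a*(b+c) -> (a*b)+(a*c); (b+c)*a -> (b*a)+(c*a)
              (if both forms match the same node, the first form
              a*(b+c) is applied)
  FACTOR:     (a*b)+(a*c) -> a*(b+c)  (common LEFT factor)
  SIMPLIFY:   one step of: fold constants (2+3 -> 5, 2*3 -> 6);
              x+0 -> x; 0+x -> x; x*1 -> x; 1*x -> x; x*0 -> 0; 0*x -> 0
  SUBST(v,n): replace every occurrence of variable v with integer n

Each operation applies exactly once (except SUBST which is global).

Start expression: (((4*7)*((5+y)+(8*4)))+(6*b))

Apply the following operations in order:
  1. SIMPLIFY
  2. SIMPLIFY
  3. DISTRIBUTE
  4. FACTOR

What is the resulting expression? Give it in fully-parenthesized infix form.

Answer: ((28*((5+y)+32))+(6*b))

Derivation:
Start: (((4*7)*((5+y)+(8*4)))+(6*b))
Apply SIMPLIFY at LL (target: (4*7)): (((4*7)*((5+y)+(8*4)))+(6*b)) -> ((28*((5+y)+(8*4)))+(6*b))
Apply SIMPLIFY at LRR (target: (8*4)): ((28*((5+y)+(8*4)))+(6*b)) -> ((28*((5+y)+32))+(6*b))
Apply DISTRIBUTE at L (target: (28*((5+y)+32))): ((28*((5+y)+32))+(6*b)) -> (((28*(5+y))+(28*32))+(6*b))
Apply FACTOR at L (target: ((28*(5+y))+(28*32))): (((28*(5+y))+(28*32))+(6*b)) -> ((28*((5+y)+32))+(6*b))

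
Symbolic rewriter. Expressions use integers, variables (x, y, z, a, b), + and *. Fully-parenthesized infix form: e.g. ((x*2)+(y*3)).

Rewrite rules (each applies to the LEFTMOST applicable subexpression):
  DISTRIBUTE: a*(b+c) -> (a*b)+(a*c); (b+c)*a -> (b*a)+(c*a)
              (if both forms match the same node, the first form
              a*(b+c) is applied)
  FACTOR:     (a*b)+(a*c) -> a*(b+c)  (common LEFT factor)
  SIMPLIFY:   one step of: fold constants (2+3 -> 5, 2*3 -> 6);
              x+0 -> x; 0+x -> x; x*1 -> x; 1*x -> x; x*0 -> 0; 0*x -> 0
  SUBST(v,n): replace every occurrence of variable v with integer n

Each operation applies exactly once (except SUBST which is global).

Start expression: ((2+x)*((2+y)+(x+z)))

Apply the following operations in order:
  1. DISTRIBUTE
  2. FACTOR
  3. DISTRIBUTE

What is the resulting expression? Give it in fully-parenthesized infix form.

Answer: (((2+x)*(2+y))+((2+x)*(x+z)))

Derivation:
Start: ((2+x)*((2+y)+(x+z)))
Apply DISTRIBUTE at root (target: ((2+x)*((2+y)+(x+z)))): ((2+x)*((2+y)+(x+z))) -> (((2+x)*(2+y))+((2+x)*(x+z)))
Apply FACTOR at root (target: (((2+x)*(2+y))+((2+x)*(x+z)))): (((2+x)*(2+y))+((2+x)*(x+z))) -> ((2+x)*((2+y)+(x+z)))
Apply DISTRIBUTE at root (target: ((2+x)*((2+y)+(x+z)))): ((2+x)*((2+y)+(x+z))) -> (((2+x)*(2+y))+((2+x)*(x+z)))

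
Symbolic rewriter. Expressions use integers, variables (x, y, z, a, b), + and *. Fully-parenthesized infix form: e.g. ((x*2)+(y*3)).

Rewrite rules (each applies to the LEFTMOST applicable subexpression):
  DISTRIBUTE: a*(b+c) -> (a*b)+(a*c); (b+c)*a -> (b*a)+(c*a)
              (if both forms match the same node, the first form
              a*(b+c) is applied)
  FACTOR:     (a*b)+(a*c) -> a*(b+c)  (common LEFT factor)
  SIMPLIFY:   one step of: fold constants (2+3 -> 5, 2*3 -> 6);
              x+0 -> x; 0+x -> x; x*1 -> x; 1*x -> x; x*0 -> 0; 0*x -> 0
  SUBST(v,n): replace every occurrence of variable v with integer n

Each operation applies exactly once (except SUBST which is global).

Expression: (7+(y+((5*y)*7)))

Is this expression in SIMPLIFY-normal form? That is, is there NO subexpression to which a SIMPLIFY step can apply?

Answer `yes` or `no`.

Answer: yes

Derivation:
Expression: (7+(y+((5*y)*7)))
Scanning for simplifiable subexpressions (pre-order)...
  at root: (7+(y+((5*y)*7))) (not simplifiable)
  at R: (y+((5*y)*7)) (not simplifiable)
  at RR: ((5*y)*7) (not simplifiable)
  at RRL: (5*y) (not simplifiable)
Result: no simplifiable subexpression found -> normal form.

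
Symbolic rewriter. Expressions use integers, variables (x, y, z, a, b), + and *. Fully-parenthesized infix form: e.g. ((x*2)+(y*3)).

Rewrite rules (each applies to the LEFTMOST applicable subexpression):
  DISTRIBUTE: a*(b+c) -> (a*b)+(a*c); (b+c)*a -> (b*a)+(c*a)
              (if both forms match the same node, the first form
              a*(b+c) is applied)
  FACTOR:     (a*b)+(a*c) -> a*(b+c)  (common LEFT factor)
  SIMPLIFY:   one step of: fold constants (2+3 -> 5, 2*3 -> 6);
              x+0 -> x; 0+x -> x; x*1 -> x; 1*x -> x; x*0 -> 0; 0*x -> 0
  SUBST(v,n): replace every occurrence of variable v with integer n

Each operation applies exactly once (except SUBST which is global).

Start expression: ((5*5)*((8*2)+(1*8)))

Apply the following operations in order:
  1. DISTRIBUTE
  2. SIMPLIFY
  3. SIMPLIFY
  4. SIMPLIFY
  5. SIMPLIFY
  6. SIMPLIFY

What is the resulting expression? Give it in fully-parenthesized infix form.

Answer: (400+(25*8))

Derivation:
Start: ((5*5)*((8*2)+(1*8)))
Apply DISTRIBUTE at root (target: ((5*5)*((8*2)+(1*8)))): ((5*5)*((8*2)+(1*8))) -> (((5*5)*(8*2))+((5*5)*(1*8)))
Apply SIMPLIFY at LL (target: (5*5)): (((5*5)*(8*2))+((5*5)*(1*8))) -> ((25*(8*2))+((5*5)*(1*8)))
Apply SIMPLIFY at LR (target: (8*2)): ((25*(8*2))+((5*5)*(1*8))) -> ((25*16)+((5*5)*(1*8)))
Apply SIMPLIFY at L (target: (25*16)): ((25*16)+((5*5)*(1*8))) -> (400+((5*5)*(1*8)))
Apply SIMPLIFY at RL (target: (5*5)): (400+((5*5)*(1*8))) -> (400+(25*(1*8)))
Apply SIMPLIFY at RR (target: (1*8)): (400+(25*(1*8))) -> (400+(25*8))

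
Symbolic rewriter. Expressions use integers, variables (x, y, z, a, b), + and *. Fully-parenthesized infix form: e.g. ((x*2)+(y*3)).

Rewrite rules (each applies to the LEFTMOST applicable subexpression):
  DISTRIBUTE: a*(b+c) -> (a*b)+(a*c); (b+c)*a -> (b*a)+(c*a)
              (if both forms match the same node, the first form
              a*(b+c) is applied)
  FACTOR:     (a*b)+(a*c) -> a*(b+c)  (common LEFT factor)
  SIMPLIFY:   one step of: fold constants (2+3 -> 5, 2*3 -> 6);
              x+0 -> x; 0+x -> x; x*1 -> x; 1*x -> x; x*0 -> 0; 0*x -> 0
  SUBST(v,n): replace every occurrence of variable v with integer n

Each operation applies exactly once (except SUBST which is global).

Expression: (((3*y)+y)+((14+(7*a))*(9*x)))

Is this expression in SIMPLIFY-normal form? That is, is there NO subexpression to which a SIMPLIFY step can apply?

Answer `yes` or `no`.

Answer: yes

Derivation:
Expression: (((3*y)+y)+((14+(7*a))*(9*x)))
Scanning for simplifiable subexpressions (pre-order)...
  at root: (((3*y)+y)+((14+(7*a))*(9*x))) (not simplifiable)
  at L: ((3*y)+y) (not simplifiable)
  at LL: (3*y) (not simplifiable)
  at R: ((14+(7*a))*(9*x)) (not simplifiable)
  at RL: (14+(7*a)) (not simplifiable)
  at RLR: (7*a) (not simplifiable)
  at RR: (9*x) (not simplifiable)
Result: no simplifiable subexpression found -> normal form.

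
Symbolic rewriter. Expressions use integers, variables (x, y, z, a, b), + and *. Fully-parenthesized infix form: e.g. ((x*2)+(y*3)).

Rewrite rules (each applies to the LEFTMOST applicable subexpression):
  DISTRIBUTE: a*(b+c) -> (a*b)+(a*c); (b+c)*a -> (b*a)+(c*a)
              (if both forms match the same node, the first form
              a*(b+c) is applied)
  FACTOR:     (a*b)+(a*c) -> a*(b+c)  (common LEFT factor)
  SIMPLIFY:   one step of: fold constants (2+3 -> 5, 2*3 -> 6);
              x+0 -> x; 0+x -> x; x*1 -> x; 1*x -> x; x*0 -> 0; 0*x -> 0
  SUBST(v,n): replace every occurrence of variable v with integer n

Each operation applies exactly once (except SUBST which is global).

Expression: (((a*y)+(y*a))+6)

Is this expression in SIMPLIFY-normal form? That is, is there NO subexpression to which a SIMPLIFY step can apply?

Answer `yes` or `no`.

Expression: (((a*y)+(y*a))+6)
Scanning for simplifiable subexpressions (pre-order)...
  at root: (((a*y)+(y*a))+6) (not simplifiable)
  at L: ((a*y)+(y*a)) (not simplifiable)
  at LL: (a*y) (not simplifiable)
  at LR: (y*a) (not simplifiable)
Result: no simplifiable subexpression found -> normal form.

Answer: yes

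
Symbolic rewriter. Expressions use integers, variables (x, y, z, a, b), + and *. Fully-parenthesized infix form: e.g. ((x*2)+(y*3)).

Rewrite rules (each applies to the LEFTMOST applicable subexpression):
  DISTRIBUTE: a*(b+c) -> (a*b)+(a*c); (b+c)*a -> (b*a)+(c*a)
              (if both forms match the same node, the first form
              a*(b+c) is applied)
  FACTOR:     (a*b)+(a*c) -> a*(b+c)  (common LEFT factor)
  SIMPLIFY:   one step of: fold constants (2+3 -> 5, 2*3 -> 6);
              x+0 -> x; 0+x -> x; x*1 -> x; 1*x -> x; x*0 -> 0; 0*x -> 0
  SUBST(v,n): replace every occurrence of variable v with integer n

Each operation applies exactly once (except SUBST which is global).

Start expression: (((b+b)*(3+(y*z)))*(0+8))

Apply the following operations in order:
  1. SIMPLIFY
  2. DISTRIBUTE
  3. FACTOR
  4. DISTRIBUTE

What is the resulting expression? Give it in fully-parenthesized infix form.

Start: (((b+b)*(3+(y*z)))*(0+8))
Apply SIMPLIFY at R (target: (0+8)): (((b+b)*(3+(y*z)))*(0+8)) -> (((b+b)*(3+(y*z)))*8)
Apply DISTRIBUTE at L (target: ((b+b)*(3+(y*z)))): (((b+b)*(3+(y*z)))*8) -> ((((b+b)*3)+((b+b)*(y*z)))*8)
Apply FACTOR at L (target: (((b+b)*3)+((b+b)*(y*z)))): ((((b+b)*3)+((b+b)*(y*z)))*8) -> (((b+b)*(3+(y*z)))*8)
Apply DISTRIBUTE at L (target: ((b+b)*(3+(y*z)))): (((b+b)*(3+(y*z)))*8) -> ((((b+b)*3)+((b+b)*(y*z)))*8)

Answer: ((((b+b)*3)+((b+b)*(y*z)))*8)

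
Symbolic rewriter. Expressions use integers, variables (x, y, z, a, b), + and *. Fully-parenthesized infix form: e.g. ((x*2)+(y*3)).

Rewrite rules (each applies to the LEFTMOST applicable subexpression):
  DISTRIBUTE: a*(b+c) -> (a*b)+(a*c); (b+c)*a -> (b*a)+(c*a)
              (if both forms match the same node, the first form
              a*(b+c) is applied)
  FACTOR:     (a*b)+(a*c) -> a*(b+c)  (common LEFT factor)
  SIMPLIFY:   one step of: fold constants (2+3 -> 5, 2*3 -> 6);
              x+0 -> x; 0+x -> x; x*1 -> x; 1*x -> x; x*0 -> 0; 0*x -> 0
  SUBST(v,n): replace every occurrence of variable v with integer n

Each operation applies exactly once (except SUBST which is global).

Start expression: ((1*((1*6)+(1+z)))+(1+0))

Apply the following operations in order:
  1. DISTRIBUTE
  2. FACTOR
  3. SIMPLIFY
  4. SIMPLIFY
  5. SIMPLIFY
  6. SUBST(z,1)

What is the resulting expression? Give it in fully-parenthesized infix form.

Answer: ((6+(1+1))+1)

Derivation:
Start: ((1*((1*6)+(1+z)))+(1+0))
Apply DISTRIBUTE at L (target: (1*((1*6)+(1+z)))): ((1*((1*6)+(1+z)))+(1+0)) -> (((1*(1*6))+(1*(1+z)))+(1+0))
Apply FACTOR at L (target: ((1*(1*6))+(1*(1+z)))): (((1*(1*6))+(1*(1+z)))+(1+0)) -> ((1*((1*6)+(1+z)))+(1+0))
Apply SIMPLIFY at L (target: (1*((1*6)+(1+z)))): ((1*((1*6)+(1+z)))+(1+0)) -> (((1*6)+(1+z))+(1+0))
Apply SIMPLIFY at LL (target: (1*6)): (((1*6)+(1+z))+(1+0)) -> ((6+(1+z))+(1+0))
Apply SIMPLIFY at R (target: (1+0)): ((6+(1+z))+(1+0)) -> ((6+(1+z))+1)
Apply SUBST(z,1): ((6+(1+z))+1) -> ((6+(1+1))+1)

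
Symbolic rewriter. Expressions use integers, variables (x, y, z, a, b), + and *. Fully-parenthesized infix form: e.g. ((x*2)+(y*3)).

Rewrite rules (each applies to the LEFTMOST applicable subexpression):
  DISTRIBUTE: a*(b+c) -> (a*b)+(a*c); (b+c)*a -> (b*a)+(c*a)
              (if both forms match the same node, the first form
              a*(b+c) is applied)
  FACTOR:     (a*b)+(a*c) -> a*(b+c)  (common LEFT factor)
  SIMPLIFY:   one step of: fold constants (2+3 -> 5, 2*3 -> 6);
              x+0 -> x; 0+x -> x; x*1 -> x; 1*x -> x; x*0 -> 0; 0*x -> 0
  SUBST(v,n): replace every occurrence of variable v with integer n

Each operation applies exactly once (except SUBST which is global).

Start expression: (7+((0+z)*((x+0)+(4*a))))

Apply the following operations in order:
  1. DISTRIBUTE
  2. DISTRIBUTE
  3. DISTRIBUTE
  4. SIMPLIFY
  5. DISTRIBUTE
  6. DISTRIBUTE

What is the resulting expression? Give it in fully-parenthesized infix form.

Answer: (7+(((0+(z*x))+((0*0)+(z*0)))+((0*(4*a))+(z*(4*a)))))

Derivation:
Start: (7+((0+z)*((x+0)+(4*a))))
Apply DISTRIBUTE at R (target: ((0+z)*((x+0)+(4*a)))): (7+((0+z)*((x+0)+(4*a)))) -> (7+(((0+z)*(x+0))+((0+z)*(4*a))))
Apply DISTRIBUTE at RL (target: ((0+z)*(x+0))): (7+(((0+z)*(x+0))+((0+z)*(4*a)))) -> (7+((((0+z)*x)+((0+z)*0))+((0+z)*(4*a))))
Apply DISTRIBUTE at RLL (target: ((0+z)*x)): (7+((((0+z)*x)+((0+z)*0))+((0+z)*(4*a)))) -> (7+((((0*x)+(z*x))+((0+z)*0))+((0+z)*(4*a))))
Apply SIMPLIFY at RLLL (target: (0*x)): (7+((((0*x)+(z*x))+((0+z)*0))+((0+z)*(4*a)))) -> (7+(((0+(z*x))+((0+z)*0))+((0+z)*(4*a))))
Apply DISTRIBUTE at RLR (target: ((0+z)*0)): (7+(((0+(z*x))+((0+z)*0))+((0+z)*(4*a)))) -> (7+(((0+(z*x))+((0*0)+(z*0)))+((0+z)*(4*a))))
Apply DISTRIBUTE at RR (target: ((0+z)*(4*a))): (7+(((0+(z*x))+((0*0)+(z*0)))+((0+z)*(4*a)))) -> (7+(((0+(z*x))+((0*0)+(z*0)))+((0*(4*a))+(z*(4*a)))))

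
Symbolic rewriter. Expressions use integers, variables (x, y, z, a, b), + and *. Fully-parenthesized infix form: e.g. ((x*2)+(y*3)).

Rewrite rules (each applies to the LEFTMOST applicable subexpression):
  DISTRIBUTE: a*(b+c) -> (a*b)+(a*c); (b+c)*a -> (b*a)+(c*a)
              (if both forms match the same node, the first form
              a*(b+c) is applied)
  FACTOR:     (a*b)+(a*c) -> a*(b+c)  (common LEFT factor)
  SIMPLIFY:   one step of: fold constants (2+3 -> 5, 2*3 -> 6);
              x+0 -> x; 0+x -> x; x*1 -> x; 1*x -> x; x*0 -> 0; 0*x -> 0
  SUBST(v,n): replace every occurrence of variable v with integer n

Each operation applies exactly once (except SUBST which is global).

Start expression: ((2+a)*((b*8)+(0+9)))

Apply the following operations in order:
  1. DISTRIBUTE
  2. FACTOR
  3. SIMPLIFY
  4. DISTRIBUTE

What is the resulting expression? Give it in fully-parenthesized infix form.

Start: ((2+a)*((b*8)+(0+9)))
Apply DISTRIBUTE at root (target: ((2+a)*((b*8)+(0+9)))): ((2+a)*((b*8)+(0+9))) -> (((2+a)*(b*8))+((2+a)*(0+9)))
Apply FACTOR at root (target: (((2+a)*(b*8))+((2+a)*(0+9)))): (((2+a)*(b*8))+((2+a)*(0+9))) -> ((2+a)*((b*8)+(0+9)))
Apply SIMPLIFY at RR (target: (0+9)): ((2+a)*((b*8)+(0+9))) -> ((2+a)*((b*8)+9))
Apply DISTRIBUTE at root (target: ((2+a)*((b*8)+9))): ((2+a)*((b*8)+9)) -> (((2+a)*(b*8))+((2+a)*9))

Answer: (((2+a)*(b*8))+((2+a)*9))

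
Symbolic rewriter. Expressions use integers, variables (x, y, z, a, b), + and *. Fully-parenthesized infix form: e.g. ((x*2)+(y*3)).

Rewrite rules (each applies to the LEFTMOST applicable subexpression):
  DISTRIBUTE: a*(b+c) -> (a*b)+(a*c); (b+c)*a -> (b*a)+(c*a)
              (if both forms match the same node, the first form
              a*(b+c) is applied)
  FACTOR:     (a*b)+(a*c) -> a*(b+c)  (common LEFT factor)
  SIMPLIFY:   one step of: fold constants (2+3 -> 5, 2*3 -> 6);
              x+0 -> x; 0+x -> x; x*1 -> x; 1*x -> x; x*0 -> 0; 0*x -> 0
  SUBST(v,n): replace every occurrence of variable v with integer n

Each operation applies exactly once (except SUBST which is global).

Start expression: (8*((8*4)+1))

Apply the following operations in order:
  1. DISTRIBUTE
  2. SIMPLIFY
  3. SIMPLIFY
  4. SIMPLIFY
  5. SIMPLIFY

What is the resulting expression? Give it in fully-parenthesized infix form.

Answer: 264

Derivation:
Start: (8*((8*4)+1))
Apply DISTRIBUTE at root (target: (8*((8*4)+1))): (8*((8*4)+1)) -> ((8*(8*4))+(8*1))
Apply SIMPLIFY at LR (target: (8*4)): ((8*(8*4))+(8*1)) -> ((8*32)+(8*1))
Apply SIMPLIFY at L (target: (8*32)): ((8*32)+(8*1)) -> (256+(8*1))
Apply SIMPLIFY at R (target: (8*1)): (256+(8*1)) -> (256+8)
Apply SIMPLIFY at root (target: (256+8)): (256+8) -> 264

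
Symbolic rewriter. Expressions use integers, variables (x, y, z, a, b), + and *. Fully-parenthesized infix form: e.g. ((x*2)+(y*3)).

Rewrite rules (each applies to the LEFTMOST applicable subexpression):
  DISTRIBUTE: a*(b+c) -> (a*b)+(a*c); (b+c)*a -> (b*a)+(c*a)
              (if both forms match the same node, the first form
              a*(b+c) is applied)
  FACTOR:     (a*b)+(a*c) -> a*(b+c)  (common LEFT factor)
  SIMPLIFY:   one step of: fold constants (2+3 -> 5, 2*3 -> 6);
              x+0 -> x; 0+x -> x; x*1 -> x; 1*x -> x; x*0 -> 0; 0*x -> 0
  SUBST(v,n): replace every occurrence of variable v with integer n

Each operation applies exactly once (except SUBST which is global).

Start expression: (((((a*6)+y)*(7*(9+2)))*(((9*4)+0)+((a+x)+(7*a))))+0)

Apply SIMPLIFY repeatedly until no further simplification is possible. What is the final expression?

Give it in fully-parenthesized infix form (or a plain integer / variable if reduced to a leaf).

Start: (((((a*6)+y)*(7*(9+2)))*(((9*4)+0)+((a+x)+(7*a))))+0)
Step 1: at root: (((((a*6)+y)*(7*(9+2)))*(((9*4)+0)+((a+x)+(7*a))))+0) -> ((((a*6)+y)*(7*(9+2)))*(((9*4)+0)+((a+x)+(7*a)))); overall: (((((a*6)+y)*(7*(9+2)))*(((9*4)+0)+((a+x)+(7*a))))+0) -> ((((a*6)+y)*(7*(9+2)))*(((9*4)+0)+((a+x)+(7*a))))
Step 2: at LRR: (9+2) -> 11; overall: ((((a*6)+y)*(7*(9+2)))*(((9*4)+0)+((a+x)+(7*a)))) -> ((((a*6)+y)*(7*11))*(((9*4)+0)+((a+x)+(7*a))))
Step 3: at LR: (7*11) -> 77; overall: ((((a*6)+y)*(7*11))*(((9*4)+0)+((a+x)+(7*a)))) -> ((((a*6)+y)*77)*(((9*4)+0)+((a+x)+(7*a))))
Step 4: at RL: ((9*4)+0) -> (9*4); overall: ((((a*6)+y)*77)*(((9*4)+0)+((a+x)+(7*a)))) -> ((((a*6)+y)*77)*((9*4)+((a+x)+(7*a))))
Step 5: at RL: (9*4) -> 36; overall: ((((a*6)+y)*77)*((9*4)+((a+x)+(7*a)))) -> ((((a*6)+y)*77)*(36+((a+x)+(7*a))))
Fixed point: ((((a*6)+y)*77)*(36+((a+x)+(7*a))))

Answer: ((((a*6)+y)*77)*(36+((a+x)+(7*a))))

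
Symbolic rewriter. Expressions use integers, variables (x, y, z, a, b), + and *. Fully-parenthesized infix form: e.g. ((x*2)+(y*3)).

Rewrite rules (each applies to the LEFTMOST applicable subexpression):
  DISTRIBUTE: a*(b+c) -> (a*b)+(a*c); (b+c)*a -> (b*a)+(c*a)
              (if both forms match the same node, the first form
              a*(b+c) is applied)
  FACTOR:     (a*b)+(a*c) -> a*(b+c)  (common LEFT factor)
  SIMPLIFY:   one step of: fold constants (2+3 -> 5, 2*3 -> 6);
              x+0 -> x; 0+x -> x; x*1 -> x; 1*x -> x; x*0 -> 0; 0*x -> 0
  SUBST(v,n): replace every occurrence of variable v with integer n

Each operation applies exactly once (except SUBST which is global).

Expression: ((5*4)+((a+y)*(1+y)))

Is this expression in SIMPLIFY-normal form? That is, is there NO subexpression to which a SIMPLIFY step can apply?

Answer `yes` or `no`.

Answer: no

Derivation:
Expression: ((5*4)+((a+y)*(1+y)))
Scanning for simplifiable subexpressions (pre-order)...
  at root: ((5*4)+((a+y)*(1+y))) (not simplifiable)
  at L: (5*4) (SIMPLIFIABLE)
  at R: ((a+y)*(1+y)) (not simplifiable)
  at RL: (a+y) (not simplifiable)
  at RR: (1+y) (not simplifiable)
Found simplifiable subexpr at path L: (5*4)
One SIMPLIFY step would give: (20+((a+y)*(1+y)))
-> NOT in normal form.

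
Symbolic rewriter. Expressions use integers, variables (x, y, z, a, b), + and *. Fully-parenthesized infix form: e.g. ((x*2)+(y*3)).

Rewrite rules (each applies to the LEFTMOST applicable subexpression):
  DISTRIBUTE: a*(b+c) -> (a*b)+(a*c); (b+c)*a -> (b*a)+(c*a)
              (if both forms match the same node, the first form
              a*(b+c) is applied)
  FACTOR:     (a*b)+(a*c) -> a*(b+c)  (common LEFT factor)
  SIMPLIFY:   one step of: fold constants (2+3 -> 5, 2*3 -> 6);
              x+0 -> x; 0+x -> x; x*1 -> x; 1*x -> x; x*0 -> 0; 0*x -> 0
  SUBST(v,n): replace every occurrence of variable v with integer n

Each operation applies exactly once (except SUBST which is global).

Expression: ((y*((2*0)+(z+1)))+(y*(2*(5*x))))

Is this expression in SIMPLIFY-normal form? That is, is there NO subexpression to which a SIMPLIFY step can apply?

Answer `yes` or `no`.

Answer: no

Derivation:
Expression: ((y*((2*0)+(z+1)))+(y*(2*(5*x))))
Scanning for simplifiable subexpressions (pre-order)...
  at root: ((y*((2*0)+(z+1)))+(y*(2*(5*x)))) (not simplifiable)
  at L: (y*((2*0)+(z+1))) (not simplifiable)
  at LR: ((2*0)+(z+1)) (not simplifiable)
  at LRL: (2*0) (SIMPLIFIABLE)
  at LRR: (z+1) (not simplifiable)
  at R: (y*(2*(5*x))) (not simplifiable)
  at RR: (2*(5*x)) (not simplifiable)
  at RRR: (5*x) (not simplifiable)
Found simplifiable subexpr at path LRL: (2*0)
One SIMPLIFY step would give: ((y*(0+(z+1)))+(y*(2*(5*x))))
-> NOT in normal form.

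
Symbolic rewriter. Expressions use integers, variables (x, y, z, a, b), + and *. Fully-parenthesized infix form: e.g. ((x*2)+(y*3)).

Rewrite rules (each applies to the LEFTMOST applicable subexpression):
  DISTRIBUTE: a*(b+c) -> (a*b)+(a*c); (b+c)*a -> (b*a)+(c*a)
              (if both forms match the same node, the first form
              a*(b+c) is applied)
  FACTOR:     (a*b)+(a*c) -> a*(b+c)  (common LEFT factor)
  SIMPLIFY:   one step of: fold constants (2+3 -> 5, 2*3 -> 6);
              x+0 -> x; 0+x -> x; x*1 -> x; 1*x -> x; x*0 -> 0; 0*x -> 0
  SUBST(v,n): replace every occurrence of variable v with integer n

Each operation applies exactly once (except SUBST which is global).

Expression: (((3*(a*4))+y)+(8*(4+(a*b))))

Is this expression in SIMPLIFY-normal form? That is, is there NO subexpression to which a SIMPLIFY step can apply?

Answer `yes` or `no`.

Answer: yes

Derivation:
Expression: (((3*(a*4))+y)+(8*(4+(a*b))))
Scanning for simplifiable subexpressions (pre-order)...
  at root: (((3*(a*4))+y)+(8*(4+(a*b)))) (not simplifiable)
  at L: ((3*(a*4))+y) (not simplifiable)
  at LL: (3*(a*4)) (not simplifiable)
  at LLR: (a*4) (not simplifiable)
  at R: (8*(4+(a*b))) (not simplifiable)
  at RR: (4+(a*b)) (not simplifiable)
  at RRR: (a*b) (not simplifiable)
Result: no simplifiable subexpression found -> normal form.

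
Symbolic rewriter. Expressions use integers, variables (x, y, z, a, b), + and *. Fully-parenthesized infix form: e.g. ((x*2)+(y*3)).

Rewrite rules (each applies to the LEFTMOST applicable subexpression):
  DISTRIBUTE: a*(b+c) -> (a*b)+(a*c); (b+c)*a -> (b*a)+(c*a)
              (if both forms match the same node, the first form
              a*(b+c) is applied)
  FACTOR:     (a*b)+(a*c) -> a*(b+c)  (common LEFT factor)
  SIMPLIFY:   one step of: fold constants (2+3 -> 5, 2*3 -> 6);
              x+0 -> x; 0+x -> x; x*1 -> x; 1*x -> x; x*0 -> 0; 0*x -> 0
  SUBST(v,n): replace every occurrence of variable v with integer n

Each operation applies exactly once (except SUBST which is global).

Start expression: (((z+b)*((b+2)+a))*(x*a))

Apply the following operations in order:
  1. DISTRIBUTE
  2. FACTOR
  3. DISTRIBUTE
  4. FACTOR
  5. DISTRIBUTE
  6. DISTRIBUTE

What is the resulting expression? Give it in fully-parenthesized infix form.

Start: (((z+b)*((b+2)+a))*(x*a))
Apply DISTRIBUTE at L (target: ((z+b)*((b+2)+a))): (((z+b)*((b+2)+a))*(x*a)) -> ((((z+b)*(b+2))+((z+b)*a))*(x*a))
Apply FACTOR at L (target: (((z+b)*(b+2))+((z+b)*a))): ((((z+b)*(b+2))+((z+b)*a))*(x*a)) -> (((z+b)*((b+2)+a))*(x*a))
Apply DISTRIBUTE at L (target: ((z+b)*((b+2)+a))): (((z+b)*((b+2)+a))*(x*a)) -> ((((z+b)*(b+2))+((z+b)*a))*(x*a))
Apply FACTOR at L (target: (((z+b)*(b+2))+((z+b)*a))): ((((z+b)*(b+2))+((z+b)*a))*(x*a)) -> (((z+b)*((b+2)+a))*(x*a))
Apply DISTRIBUTE at L (target: ((z+b)*((b+2)+a))): (((z+b)*((b+2)+a))*(x*a)) -> ((((z+b)*(b+2))+((z+b)*a))*(x*a))
Apply DISTRIBUTE at root (target: ((((z+b)*(b+2))+((z+b)*a))*(x*a))): ((((z+b)*(b+2))+((z+b)*a))*(x*a)) -> ((((z+b)*(b+2))*(x*a))+(((z+b)*a)*(x*a)))

Answer: ((((z+b)*(b+2))*(x*a))+(((z+b)*a)*(x*a)))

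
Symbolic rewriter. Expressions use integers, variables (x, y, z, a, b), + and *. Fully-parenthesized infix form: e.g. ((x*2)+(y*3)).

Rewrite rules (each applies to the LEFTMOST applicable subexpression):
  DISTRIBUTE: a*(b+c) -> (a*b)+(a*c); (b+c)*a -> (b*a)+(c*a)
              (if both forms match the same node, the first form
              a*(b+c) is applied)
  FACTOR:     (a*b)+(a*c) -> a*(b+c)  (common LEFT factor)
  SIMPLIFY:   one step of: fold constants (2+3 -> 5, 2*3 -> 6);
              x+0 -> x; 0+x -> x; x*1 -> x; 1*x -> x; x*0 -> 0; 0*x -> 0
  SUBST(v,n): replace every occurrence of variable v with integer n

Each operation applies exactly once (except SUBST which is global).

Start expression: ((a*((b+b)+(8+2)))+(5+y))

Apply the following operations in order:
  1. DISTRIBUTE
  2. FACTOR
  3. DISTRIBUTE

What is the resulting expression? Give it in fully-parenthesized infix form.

Start: ((a*((b+b)+(8+2)))+(5+y))
Apply DISTRIBUTE at L (target: (a*((b+b)+(8+2)))): ((a*((b+b)+(8+2)))+(5+y)) -> (((a*(b+b))+(a*(8+2)))+(5+y))
Apply FACTOR at L (target: ((a*(b+b))+(a*(8+2)))): (((a*(b+b))+(a*(8+2)))+(5+y)) -> ((a*((b+b)+(8+2)))+(5+y))
Apply DISTRIBUTE at L (target: (a*((b+b)+(8+2)))): ((a*((b+b)+(8+2)))+(5+y)) -> (((a*(b+b))+(a*(8+2)))+(5+y))

Answer: (((a*(b+b))+(a*(8+2)))+(5+y))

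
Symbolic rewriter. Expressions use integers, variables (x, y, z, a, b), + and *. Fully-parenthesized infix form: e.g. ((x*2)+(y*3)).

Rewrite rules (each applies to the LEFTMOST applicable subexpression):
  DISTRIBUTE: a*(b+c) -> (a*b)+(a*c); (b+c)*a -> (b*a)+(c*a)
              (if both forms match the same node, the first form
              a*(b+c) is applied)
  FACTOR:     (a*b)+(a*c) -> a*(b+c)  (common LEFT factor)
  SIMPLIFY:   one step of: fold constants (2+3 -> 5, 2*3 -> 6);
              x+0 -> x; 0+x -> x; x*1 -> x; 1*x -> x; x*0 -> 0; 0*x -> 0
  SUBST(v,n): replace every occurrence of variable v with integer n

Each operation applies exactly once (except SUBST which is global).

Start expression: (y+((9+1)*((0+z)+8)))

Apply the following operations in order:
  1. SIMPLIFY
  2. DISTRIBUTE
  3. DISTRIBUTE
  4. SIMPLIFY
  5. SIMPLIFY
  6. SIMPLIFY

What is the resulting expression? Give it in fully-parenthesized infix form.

Start: (y+((9+1)*((0+z)+8)))
Apply SIMPLIFY at RL (target: (9+1)): (y+((9+1)*((0+z)+8))) -> (y+(10*((0+z)+8)))
Apply DISTRIBUTE at R (target: (10*((0+z)+8))): (y+(10*((0+z)+8))) -> (y+((10*(0+z))+(10*8)))
Apply DISTRIBUTE at RL (target: (10*(0+z))): (y+((10*(0+z))+(10*8))) -> (y+(((10*0)+(10*z))+(10*8)))
Apply SIMPLIFY at RLL (target: (10*0)): (y+(((10*0)+(10*z))+(10*8))) -> (y+((0+(10*z))+(10*8)))
Apply SIMPLIFY at RL (target: (0+(10*z))): (y+((0+(10*z))+(10*8))) -> (y+((10*z)+(10*8)))
Apply SIMPLIFY at RR (target: (10*8)): (y+((10*z)+(10*8))) -> (y+((10*z)+80))

Answer: (y+((10*z)+80))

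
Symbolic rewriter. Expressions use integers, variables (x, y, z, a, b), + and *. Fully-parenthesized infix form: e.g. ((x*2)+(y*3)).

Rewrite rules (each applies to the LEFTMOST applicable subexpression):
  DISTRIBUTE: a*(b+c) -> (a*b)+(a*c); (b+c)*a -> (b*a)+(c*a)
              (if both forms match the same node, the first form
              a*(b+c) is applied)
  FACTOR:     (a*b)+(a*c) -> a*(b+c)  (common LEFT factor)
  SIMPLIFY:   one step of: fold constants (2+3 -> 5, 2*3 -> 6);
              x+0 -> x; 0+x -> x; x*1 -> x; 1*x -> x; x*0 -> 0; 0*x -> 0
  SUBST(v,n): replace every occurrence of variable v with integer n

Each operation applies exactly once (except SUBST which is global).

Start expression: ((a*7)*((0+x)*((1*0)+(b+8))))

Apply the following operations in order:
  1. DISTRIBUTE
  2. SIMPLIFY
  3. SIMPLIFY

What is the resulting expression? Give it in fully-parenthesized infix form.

Answer: ((a*7)*((x*0)+((0+x)*(b+8))))

Derivation:
Start: ((a*7)*((0+x)*((1*0)+(b+8))))
Apply DISTRIBUTE at R (target: ((0+x)*((1*0)+(b+8)))): ((a*7)*((0+x)*((1*0)+(b+8)))) -> ((a*7)*(((0+x)*(1*0))+((0+x)*(b+8))))
Apply SIMPLIFY at RLL (target: (0+x)): ((a*7)*(((0+x)*(1*0))+((0+x)*(b+8)))) -> ((a*7)*((x*(1*0))+((0+x)*(b+8))))
Apply SIMPLIFY at RLR (target: (1*0)): ((a*7)*((x*(1*0))+((0+x)*(b+8)))) -> ((a*7)*((x*0)+((0+x)*(b+8))))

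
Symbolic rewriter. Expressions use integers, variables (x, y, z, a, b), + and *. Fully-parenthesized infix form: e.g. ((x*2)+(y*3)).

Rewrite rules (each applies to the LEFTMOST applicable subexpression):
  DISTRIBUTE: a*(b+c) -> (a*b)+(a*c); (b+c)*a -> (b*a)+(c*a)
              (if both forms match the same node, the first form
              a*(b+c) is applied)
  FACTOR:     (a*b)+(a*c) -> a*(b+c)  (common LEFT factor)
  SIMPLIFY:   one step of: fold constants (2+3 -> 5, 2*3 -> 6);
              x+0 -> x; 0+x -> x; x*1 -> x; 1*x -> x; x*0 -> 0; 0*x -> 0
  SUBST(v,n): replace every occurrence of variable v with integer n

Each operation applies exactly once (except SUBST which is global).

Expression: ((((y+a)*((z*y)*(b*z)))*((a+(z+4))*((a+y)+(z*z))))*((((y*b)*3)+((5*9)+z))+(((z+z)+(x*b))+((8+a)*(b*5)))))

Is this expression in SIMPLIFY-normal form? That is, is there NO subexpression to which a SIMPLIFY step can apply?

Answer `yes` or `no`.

Answer: no

Derivation:
Expression: ((((y+a)*((z*y)*(b*z)))*((a+(z+4))*((a+y)+(z*z))))*((((y*b)*3)+((5*9)+z))+(((z+z)+(x*b))+((8+a)*(b*5)))))
Scanning for simplifiable subexpressions (pre-order)...
  at root: ((((y+a)*((z*y)*(b*z)))*((a+(z+4))*((a+y)+(z*z))))*((((y*b)*3)+((5*9)+z))+(((z+z)+(x*b))+((8+a)*(b*5))))) (not simplifiable)
  at L: (((y+a)*((z*y)*(b*z)))*((a+(z+4))*((a+y)+(z*z)))) (not simplifiable)
  at LL: ((y+a)*((z*y)*(b*z))) (not simplifiable)
  at LLL: (y+a) (not simplifiable)
  at LLR: ((z*y)*(b*z)) (not simplifiable)
  at LLRL: (z*y) (not simplifiable)
  at LLRR: (b*z) (not simplifiable)
  at LR: ((a+(z+4))*((a+y)+(z*z))) (not simplifiable)
  at LRL: (a+(z+4)) (not simplifiable)
  at LRLR: (z+4) (not simplifiable)
  at LRR: ((a+y)+(z*z)) (not simplifiable)
  at LRRL: (a+y) (not simplifiable)
  at LRRR: (z*z) (not simplifiable)
  at R: ((((y*b)*3)+((5*9)+z))+(((z+z)+(x*b))+((8+a)*(b*5)))) (not simplifiable)
  at RL: (((y*b)*3)+((5*9)+z)) (not simplifiable)
  at RLL: ((y*b)*3) (not simplifiable)
  at RLLL: (y*b) (not simplifiable)
  at RLR: ((5*9)+z) (not simplifiable)
  at RLRL: (5*9) (SIMPLIFIABLE)
  at RR: (((z+z)+(x*b))+((8+a)*(b*5))) (not simplifiable)
  at RRL: ((z+z)+(x*b)) (not simplifiable)
  at RRLL: (z+z) (not simplifiable)
  at RRLR: (x*b) (not simplifiable)
  at RRR: ((8+a)*(b*5)) (not simplifiable)
  at RRRL: (8+a) (not simplifiable)
  at RRRR: (b*5) (not simplifiable)
Found simplifiable subexpr at path RLRL: (5*9)
One SIMPLIFY step would give: ((((y+a)*((z*y)*(b*z)))*((a+(z+4))*((a+y)+(z*z))))*((((y*b)*3)+(45+z))+(((z+z)+(x*b))+((8+a)*(b*5)))))
-> NOT in normal form.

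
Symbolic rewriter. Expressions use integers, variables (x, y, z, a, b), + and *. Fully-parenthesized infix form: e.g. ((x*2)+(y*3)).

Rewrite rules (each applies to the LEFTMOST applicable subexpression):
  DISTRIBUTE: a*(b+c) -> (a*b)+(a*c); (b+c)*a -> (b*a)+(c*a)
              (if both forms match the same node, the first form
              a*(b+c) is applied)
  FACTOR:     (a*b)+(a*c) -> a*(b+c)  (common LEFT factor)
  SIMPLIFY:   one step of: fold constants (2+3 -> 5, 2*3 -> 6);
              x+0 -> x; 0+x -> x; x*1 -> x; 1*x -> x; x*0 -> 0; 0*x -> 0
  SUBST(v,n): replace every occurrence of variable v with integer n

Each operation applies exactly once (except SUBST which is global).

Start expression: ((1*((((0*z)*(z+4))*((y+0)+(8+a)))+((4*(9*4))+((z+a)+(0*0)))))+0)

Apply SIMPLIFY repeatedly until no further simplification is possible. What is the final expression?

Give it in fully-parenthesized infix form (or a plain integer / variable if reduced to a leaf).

Start: ((1*((((0*z)*(z+4))*((y+0)+(8+a)))+((4*(9*4))+((z+a)+(0*0)))))+0)
Step 1: at root: ((1*((((0*z)*(z+4))*((y+0)+(8+a)))+((4*(9*4))+((z+a)+(0*0)))))+0) -> (1*((((0*z)*(z+4))*((y+0)+(8+a)))+((4*(9*4))+((z+a)+(0*0))))); overall: ((1*((((0*z)*(z+4))*((y+0)+(8+a)))+((4*(9*4))+((z+a)+(0*0)))))+0) -> (1*((((0*z)*(z+4))*((y+0)+(8+a)))+((4*(9*4))+((z+a)+(0*0)))))
Step 2: at root: (1*((((0*z)*(z+4))*((y+0)+(8+a)))+((4*(9*4))+((z+a)+(0*0))))) -> ((((0*z)*(z+4))*((y+0)+(8+a)))+((4*(9*4))+((z+a)+(0*0)))); overall: (1*((((0*z)*(z+4))*((y+0)+(8+a)))+((4*(9*4))+((z+a)+(0*0))))) -> ((((0*z)*(z+4))*((y+0)+(8+a)))+((4*(9*4))+((z+a)+(0*0))))
Step 3: at LLL: (0*z) -> 0; overall: ((((0*z)*(z+4))*((y+0)+(8+a)))+((4*(9*4))+((z+a)+(0*0)))) -> (((0*(z+4))*((y+0)+(8+a)))+((4*(9*4))+((z+a)+(0*0))))
Step 4: at LL: (0*(z+4)) -> 0; overall: (((0*(z+4))*((y+0)+(8+a)))+((4*(9*4))+((z+a)+(0*0)))) -> ((0*((y+0)+(8+a)))+((4*(9*4))+((z+a)+(0*0))))
Step 5: at L: (0*((y+0)+(8+a))) -> 0; overall: ((0*((y+0)+(8+a)))+((4*(9*4))+((z+a)+(0*0)))) -> (0+((4*(9*4))+((z+a)+(0*0))))
Step 6: at root: (0+((4*(9*4))+((z+a)+(0*0)))) -> ((4*(9*4))+((z+a)+(0*0))); overall: (0+((4*(9*4))+((z+a)+(0*0)))) -> ((4*(9*4))+((z+a)+(0*0)))
Step 7: at LR: (9*4) -> 36; overall: ((4*(9*4))+((z+a)+(0*0))) -> ((4*36)+((z+a)+(0*0)))
Step 8: at L: (4*36) -> 144; overall: ((4*36)+((z+a)+(0*0))) -> (144+((z+a)+(0*0)))
Step 9: at RR: (0*0) -> 0; overall: (144+((z+a)+(0*0))) -> (144+((z+a)+0))
Step 10: at R: ((z+a)+0) -> (z+a); overall: (144+((z+a)+0)) -> (144+(z+a))
Fixed point: (144+(z+a))

Answer: (144+(z+a))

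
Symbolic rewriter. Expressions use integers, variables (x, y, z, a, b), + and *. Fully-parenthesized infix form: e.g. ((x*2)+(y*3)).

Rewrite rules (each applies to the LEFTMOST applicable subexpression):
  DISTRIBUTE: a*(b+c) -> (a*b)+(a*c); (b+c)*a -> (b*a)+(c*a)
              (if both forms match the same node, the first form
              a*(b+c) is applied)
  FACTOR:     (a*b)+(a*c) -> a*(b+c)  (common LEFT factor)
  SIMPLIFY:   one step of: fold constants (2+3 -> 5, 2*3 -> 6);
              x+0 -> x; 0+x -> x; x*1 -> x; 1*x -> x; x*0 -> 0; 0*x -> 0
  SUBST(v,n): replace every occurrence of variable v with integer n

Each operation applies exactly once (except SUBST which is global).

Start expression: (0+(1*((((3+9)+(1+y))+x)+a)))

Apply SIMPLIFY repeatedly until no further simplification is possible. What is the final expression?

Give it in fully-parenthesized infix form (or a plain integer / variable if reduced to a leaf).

Answer: (((12+(1+y))+x)+a)

Derivation:
Start: (0+(1*((((3+9)+(1+y))+x)+a)))
Step 1: at root: (0+(1*((((3+9)+(1+y))+x)+a))) -> (1*((((3+9)+(1+y))+x)+a)); overall: (0+(1*((((3+9)+(1+y))+x)+a))) -> (1*((((3+9)+(1+y))+x)+a))
Step 2: at root: (1*((((3+9)+(1+y))+x)+a)) -> ((((3+9)+(1+y))+x)+a); overall: (1*((((3+9)+(1+y))+x)+a)) -> ((((3+9)+(1+y))+x)+a)
Step 3: at LLL: (3+9) -> 12; overall: ((((3+9)+(1+y))+x)+a) -> (((12+(1+y))+x)+a)
Fixed point: (((12+(1+y))+x)+a)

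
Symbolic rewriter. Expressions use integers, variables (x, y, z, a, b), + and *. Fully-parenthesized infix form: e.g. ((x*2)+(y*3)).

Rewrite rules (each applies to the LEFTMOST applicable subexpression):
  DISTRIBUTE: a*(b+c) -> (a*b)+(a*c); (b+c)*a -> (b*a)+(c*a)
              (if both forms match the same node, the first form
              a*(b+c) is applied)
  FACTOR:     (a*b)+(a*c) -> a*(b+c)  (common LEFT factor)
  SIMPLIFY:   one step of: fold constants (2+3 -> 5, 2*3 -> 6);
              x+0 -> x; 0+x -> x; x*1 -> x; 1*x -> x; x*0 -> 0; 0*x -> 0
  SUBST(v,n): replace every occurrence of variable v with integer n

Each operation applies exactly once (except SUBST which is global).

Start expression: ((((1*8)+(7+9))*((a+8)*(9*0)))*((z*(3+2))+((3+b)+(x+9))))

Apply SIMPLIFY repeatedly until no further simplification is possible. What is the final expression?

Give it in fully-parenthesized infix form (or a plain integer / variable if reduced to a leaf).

Start: ((((1*8)+(7+9))*((a+8)*(9*0)))*((z*(3+2))+((3+b)+(x+9))))
Step 1: at LLL: (1*8) -> 8; overall: ((((1*8)+(7+9))*((a+8)*(9*0)))*((z*(3+2))+((3+b)+(x+9)))) -> (((8+(7+9))*((a+8)*(9*0)))*((z*(3+2))+((3+b)+(x+9))))
Step 2: at LLR: (7+9) -> 16; overall: (((8+(7+9))*((a+8)*(9*0)))*((z*(3+2))+((3+b)+(x+9)))) -> (((8+16)*((a+8)*(9*0)))*((z*(3+2))+((3+b)+(x+9))))
Step 3: at LL: (8+16) -> 24; overall: (((8+16)*((a+8)*(9*0)))*((z*(3+2))+((3+b)+(x+9)))) -> ((24*((a+8)*(9*0)))*((z*(3+2))+((3+b)+(x+9))))
Step 4: at LRR: (9*0) -> 0; overall: ((24*((a+8)*(9*0)))*((z*(3+2))+((3+b)+(x+9)))) -> ((24*((a+8)*0))*((z*(3+2))+((3+b)+(x+9))))
Step 5: at LR: ((a+8)*0) -> 0; overall: ((24*((a+8)*0))*((z*(3+2))+((3+b)+(x+9)))) -> ((24*0)*((z*(3+2))+((3+b)+(x+9))))
Step 6: at L: (24*0) -> 0; overall: ((24*0)*((z*(3+2))+((3+b)+(x+9)))) -> (0*((z*(3+2))+((3+b)+(x+9))))
Step 7: at root: (0*((z*(3+2))+((3+b)+(x+9)))) -> 0; overall: (0*((z*(3+2))+((3+b)+(x+9)))) -> 0
Fixed point: 0

Answer: 0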